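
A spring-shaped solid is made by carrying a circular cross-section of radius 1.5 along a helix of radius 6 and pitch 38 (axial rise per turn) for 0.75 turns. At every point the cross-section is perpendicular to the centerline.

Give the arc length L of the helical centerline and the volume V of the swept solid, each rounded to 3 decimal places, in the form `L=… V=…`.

L=40.146 V=283.774

2πR = 2π·6 = 37.699112
per-turn = √(37.699112² + 38²) = √(1421.2230 + 1444) = √2865.2230 = 53.527778
L = 0.75 × 53.527778 = 40.145834
V = π·1.5² × L = 7.068583 × 40.145834 = 283.774176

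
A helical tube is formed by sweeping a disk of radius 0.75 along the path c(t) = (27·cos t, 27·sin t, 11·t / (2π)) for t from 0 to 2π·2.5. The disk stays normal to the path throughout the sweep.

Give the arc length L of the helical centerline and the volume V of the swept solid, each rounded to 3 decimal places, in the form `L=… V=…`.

2πR = 2π·27 = 169.646003
per-turn = √(169.646003² + 11²) = √(28779.7664 + 121) = √28900.7664 = 170.002254
L = 2.5 × 170.002254 = 425.005636
V = π·0.75² × L = 1.767146 × 425.005636 = 751.046953

L=425.006 V=751.047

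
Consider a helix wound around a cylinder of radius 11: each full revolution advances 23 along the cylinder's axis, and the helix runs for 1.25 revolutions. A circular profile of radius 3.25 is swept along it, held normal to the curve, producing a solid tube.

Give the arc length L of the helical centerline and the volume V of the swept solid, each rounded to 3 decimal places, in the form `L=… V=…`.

L=91.052 V=3021.382

2πR = 2π·11 = 69.115038
per-turn = √(69.115038² + 23²) = √(4776.8885 + 529) = √5305.8885 = 72.841530
L = 1.25 × 72.841530 = 91.051913
V = π·3.25² × L = 33.183072 × 91.051913 = 3021.382216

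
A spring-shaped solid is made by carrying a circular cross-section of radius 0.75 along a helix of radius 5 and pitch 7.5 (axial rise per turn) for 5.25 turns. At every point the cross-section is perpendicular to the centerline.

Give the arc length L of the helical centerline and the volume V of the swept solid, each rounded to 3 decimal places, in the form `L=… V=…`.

2πR = 2π·5 = 31.415927
per-turn = √(31.415927² + 7.5²) = √(986.9604 + 56.25) = √1043.2104 = 32.298768
L = 5.25 × 32.298768 = 169.568534
V = π·0.75² × L = 1.767146 × 169.568534 = 299.652334

L=169.569 V=299.652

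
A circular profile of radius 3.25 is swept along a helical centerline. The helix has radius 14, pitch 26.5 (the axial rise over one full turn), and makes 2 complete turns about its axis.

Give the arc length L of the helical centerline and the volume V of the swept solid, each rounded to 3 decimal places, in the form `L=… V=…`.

L=183.739 V=6097.030

2πR = 2π·14 = 87.964594
per-turn = √(87.964594² + 26.5²) = √(7737.7699 + 702.25) = √8440.0199 = 91.869581
L = 2 × 91.869581 = 183.739161
V = π·3.25² × L = 33.183072 × 183.739161 = 6097.029893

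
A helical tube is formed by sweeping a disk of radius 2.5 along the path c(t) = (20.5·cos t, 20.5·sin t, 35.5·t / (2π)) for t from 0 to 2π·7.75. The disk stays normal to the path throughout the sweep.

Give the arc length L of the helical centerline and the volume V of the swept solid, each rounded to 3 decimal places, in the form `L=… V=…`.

L=1035.461 V=20331.225

2πR = 2π·20.5 = 128.805299
per-turn = √(128.805299² + 35.5²) = √(16590.8050 + 1260.25) = √17851.0550 = 133.607840
L = 7.75 × 133.607840 = 1035.460763
V = π·2.5² × L = 19.634954 × 1035.460763 = 20331.224530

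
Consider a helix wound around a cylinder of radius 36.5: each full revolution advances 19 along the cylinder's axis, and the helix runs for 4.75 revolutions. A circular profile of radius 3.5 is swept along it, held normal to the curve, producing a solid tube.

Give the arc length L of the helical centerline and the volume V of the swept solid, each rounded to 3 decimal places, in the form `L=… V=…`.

L=1093.079 V=42066.624

2πR = 2π·36.5 = 229.336264
per-turn = √(229.336264² + 19²) = √(52595.1219 + 361) = √52956.1219 = 230.121972
L = 4.75 × 230.121972 = 1093.079366
V = π·3.5² × L = 38.484510 × 1093.079366 = 42066.623780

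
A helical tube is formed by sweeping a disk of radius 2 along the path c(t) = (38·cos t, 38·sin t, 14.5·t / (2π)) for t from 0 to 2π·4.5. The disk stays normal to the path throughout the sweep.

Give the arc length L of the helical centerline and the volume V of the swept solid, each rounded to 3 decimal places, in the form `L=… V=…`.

2πR = 2π·38 = 238.761042
per-turn = √(238.761042² + 14.5²) = √(57006.8350 + 210.25) = √57217.0850 = 239.200930
L = 4.5 × 239.200930 = 1076.404186
V = π·2² × L = 12.566371 × 1076.404186 = 13526.493932

L=1076.404 V=13526.494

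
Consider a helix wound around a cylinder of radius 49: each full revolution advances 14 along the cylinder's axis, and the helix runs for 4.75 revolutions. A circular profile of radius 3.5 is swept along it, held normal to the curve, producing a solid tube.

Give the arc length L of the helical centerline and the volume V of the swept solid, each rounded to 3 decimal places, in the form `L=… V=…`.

2πR = 2π·49 = 307.876080
per-turn = √(307.876080² + 14²) = √(94787.6807 + 196) = √94983.6807 = 308.194226
L = 4.75 × 308.194226 = 1463.922571
V = π·3.5² × L = 38.484510 × 1463.922571 = 56338.342848

L=1463.923 V=56338.343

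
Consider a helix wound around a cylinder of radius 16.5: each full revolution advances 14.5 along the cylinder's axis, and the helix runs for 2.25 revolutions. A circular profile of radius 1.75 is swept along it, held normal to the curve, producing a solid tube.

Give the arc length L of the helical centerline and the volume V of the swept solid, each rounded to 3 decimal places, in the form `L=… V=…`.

2πR = 2π·16.5 = 103.672558
per-turn = √(103.672558² + 14.5²) = √(10747.9992 + 210.25) = √10958.2492 = 104.681656
L = 2.25 × 104.681656 = 235.533727
V = π·1.75² × L = 9.621128 × 235.533727 = 2266.100018

L=235.534 V=2266.100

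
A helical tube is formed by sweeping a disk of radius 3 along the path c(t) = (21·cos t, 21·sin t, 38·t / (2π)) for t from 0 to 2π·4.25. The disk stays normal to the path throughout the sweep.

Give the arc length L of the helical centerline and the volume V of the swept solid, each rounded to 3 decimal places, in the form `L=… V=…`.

2πR = 2π·21 = 131.946891
per-turn = √(131.946891² + 38²) = √(17409.9822 + 1444) = √18853.9822 = 137.309804
L = 4.25 × 137.309804 = 583.566665
V = π·3² × L = 28.274334 × 583.566665 = 16499.958737

L=583.567 V=16499.959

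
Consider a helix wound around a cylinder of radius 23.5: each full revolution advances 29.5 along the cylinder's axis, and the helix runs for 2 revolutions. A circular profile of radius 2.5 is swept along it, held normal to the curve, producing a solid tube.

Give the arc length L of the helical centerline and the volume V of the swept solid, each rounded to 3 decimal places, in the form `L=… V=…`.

L=301.146 V=5912.985

2πR = 2π·23.5 = 147.654855
per-turn = √(147.654855² + 29.5²) = √(21801.9561 + 870.25) = √22672.2061 = 150.572926
L = 2 × 150.572926 = 301.145853
V = π·2.5² × L = 19.634954 × 301.145853 = 5912.984987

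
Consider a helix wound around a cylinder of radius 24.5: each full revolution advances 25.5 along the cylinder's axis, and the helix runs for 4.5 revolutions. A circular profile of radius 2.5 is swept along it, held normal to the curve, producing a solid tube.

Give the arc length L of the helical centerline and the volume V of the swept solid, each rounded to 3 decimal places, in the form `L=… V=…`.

2πR = 2π·24.5 = 153.938040
per-turn = √(153.938040² + 25.5²) = √(23696.9202 + 650.25) = √24347.1702 = 156.035798
L = 4.5 × 156.035798 = 702.161090
V = π·2.5² × L = 19.634954 × 702.161090 = 13786.900756

L=702.161 V=13786.901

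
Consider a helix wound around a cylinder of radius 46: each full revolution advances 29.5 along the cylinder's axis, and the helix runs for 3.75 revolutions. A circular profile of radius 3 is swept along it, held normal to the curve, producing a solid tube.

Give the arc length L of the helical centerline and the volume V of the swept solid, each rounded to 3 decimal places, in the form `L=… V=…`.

2πR = 2π·46 = 289.026524
per-turn = √(289.026524² + 29.5²) = √(83536.3317 + 870.25) = √84406.5817 = 290.528108
L = 3.75 × 290.528108 = 1089.480406
V = π·3² × L = 28.274334 × 1089.480406 = 30804.332750

L=1089.480 V=30804.333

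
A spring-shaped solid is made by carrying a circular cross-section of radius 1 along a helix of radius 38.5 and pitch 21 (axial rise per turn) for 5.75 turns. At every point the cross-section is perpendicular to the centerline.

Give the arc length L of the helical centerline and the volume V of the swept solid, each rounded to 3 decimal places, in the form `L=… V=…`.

2πR = 2π·38.5 = 241.902634
per-turn = √(241.902634² + 21²) = √(58516.8845 + 441) = √58957.8845 = 242.812447
L = 5.75 × 242.812447 = 1396.171571
V = π·1² × L = 3.141593 × 1396.171571 = 4386.202351

L=1396.172 V=4386.202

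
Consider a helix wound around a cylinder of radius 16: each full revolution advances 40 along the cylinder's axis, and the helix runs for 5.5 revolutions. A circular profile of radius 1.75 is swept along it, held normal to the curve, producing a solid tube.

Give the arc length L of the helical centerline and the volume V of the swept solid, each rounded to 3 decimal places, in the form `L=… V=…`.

L=595.081 V=5725.346

2πR = 2π·16 = 100.530965
per-turn = √(100.530965² + 40²) = √(10106.4749 + 1600) = √11706.4749 = 108.196464
L = 5.5 × 108.196464 = 595.080554
V = π·1.75² × L = 9.621128 × 595.080554 = 5725.345885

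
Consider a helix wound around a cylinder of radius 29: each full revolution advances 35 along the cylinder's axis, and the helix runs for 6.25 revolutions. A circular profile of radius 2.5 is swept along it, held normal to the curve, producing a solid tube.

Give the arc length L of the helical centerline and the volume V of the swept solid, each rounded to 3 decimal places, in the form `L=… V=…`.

L=1159.646 V=22769.600

2πR = 2π·29 = 182.212374
per-turn = √(182.212374² + 35²) = √(33201.3492 + 1225) = √34426.3492 = 185.543389
L = 6.25 × 185.543389 = 1159.646181
V = π·2.5² × L = 19.634954 × 1159.646181 = 22769.599525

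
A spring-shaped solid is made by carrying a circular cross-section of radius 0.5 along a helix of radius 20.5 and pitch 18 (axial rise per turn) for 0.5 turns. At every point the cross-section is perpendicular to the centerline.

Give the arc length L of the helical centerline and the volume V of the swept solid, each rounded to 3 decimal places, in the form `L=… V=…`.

2πR = 2π·20.5 = 128.805299
per-turn = √(128.805299² + 18²) = √(16590.8050 + 324) = √16914.8050 = 130.056930
L = 0.5 × 130.056930 = 65.028465
V = π·0.5² × L = 0.785398 × 65.028465 = 51.073237

L=65.028 V=51.073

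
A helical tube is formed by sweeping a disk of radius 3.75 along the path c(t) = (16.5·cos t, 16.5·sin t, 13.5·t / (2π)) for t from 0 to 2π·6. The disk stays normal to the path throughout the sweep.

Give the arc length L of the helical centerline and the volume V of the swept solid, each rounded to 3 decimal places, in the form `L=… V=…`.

L=627.287 V=27712.690

2πR = 2π·16.5 = 103.672558
per-turn = √(103.672558² + 13.5²) = √(10747.9992 + 182.25) = √10930.2492 = 104.547832
L = 6 × 104.547832 = 627.286992
V = π·3.75² × L = 44.178647 × 627.286992 = 27712.690415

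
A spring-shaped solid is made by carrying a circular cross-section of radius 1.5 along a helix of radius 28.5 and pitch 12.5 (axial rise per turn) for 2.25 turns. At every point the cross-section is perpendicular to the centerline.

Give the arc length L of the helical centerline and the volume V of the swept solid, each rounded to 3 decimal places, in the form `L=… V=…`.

L=403.890 V=2854.928

2πR = 2π·28.5 = 179.070781
per-turn = √(179.070781² + 12.5²) = √(32066.3447 + 156.25) = √32222.5947 = 179.506531
L = 2.25 × 179.506531 = 403.889695
V = π·1.5² × L = 7.068583 × 403.889695 = 2854.928021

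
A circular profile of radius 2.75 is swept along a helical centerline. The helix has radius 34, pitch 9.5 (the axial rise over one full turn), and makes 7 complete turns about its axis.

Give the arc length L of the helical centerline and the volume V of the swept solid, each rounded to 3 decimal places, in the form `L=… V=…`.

2πR = 2π·34 = 213.628300
per-turn = √(213.628300² + 9.5²) = √(45637.0508 + 90.25) = √45727.3008 = 213.839427
L = 7 × 213.839427 = 1496.875992
V = π·2.75² × L = 23.758294 × 1496.875992 = 35563.220573

L=1496.876 V=35563.221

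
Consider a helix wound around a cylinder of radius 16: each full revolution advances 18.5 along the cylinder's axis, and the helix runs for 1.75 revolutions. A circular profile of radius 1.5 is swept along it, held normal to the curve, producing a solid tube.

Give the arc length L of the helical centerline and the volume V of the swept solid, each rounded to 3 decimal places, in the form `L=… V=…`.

L=178.883 V=1264.451

2πR = 2π·16 = 100.530965
per-turn = √(100.530965² + 18.5²) = √(10106.4749 + 342.25) = √10448.7249 = 102.219005
L = 1.75 × 102.219005 = 178.883258
V = π·1.5² × L = 7.068583 × 178.883258 = 1264.451241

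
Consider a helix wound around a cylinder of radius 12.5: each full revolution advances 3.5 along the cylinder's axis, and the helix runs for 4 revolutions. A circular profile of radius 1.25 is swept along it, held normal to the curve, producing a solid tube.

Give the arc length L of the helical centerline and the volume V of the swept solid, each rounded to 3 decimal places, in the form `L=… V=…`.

2πR = 2π·12.5 = 78.539816
per-turn = √(78.539816² + 3.5²) = √(6168.5028 + 12.25) = √6180.7528 = 78.617764
L = 4 × 78.617764 = 314.471054
V = π·1.25² × L = 4.908739 × 314.471054 = 1543.656178

L=314.471 V=1543.656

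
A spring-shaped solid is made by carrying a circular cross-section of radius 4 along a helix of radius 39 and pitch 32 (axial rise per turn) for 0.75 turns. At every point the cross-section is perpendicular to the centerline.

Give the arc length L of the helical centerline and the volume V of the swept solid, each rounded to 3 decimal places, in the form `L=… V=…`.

2πR = 2π·39 = 245.044227
per-turn = √(245.044227² + 32²) = √(60046.6732 + 1024) = √61070.6732 = 247.124813
L = 0.75 × 247.124813 = 185.343610
V = π·4² × L = 50.265482 × 185.343610 = 9316.385963

L=185.344 V=9316.386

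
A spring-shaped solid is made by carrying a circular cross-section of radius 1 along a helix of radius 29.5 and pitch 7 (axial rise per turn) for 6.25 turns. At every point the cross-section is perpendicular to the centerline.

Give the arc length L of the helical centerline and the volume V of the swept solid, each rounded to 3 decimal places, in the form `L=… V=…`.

L=1159.288 V=3642.011

2πR = 2π·29.5 = 185.353967
per-turn = √(185.353967² + 7²) = √(34356.0929 + 49) = √34405.0929 = 185.486099
L = 6.25 × 185.486099 = 1159.288119
V = π·1² × L = 3.141593 × 1159.288119 = 3642.011037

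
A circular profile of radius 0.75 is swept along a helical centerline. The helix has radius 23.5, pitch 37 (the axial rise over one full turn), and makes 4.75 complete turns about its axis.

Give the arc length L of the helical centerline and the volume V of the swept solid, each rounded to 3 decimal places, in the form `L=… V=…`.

L=723.045 V=1277.727

2πR = 2π·23.5 = 147.654855
per-turn = √(147.654855² + 37²) = √(21801.9561 + 1369) = √23170.9561 = 152.220091
L = 4.75 × 152.220091 = 723.045433
V = π·0.75² × L = 1.767146 × 723.045433 = 1277.726748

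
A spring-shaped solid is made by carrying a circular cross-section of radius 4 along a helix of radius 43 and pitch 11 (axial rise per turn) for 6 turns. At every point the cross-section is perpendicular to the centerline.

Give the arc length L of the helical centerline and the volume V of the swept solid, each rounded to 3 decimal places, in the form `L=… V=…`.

2πR = 2π·43 = 270.176968
per-turn = √(270.176968² + 11²) = √(72995.5942 + 121) = √73116.5942 = 270.400803
L = 6 × 270.400803 = 1622.404817
V = π·4² × L = 50.265482 × 1622.404817 = 81550.960855

L=1622.405 V=81550.961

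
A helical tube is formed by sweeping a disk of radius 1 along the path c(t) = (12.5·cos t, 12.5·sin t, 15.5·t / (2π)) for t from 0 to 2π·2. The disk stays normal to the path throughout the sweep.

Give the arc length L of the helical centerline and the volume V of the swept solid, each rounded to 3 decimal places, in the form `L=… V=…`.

L=160.109 V=502.998

2πR = 2π·12.5 = 78.539816
per-turn = √(78.539816² + 15.5²) = √(6168.5028 + 240.25) = √6408.7528 = 80.054686
L = 2 × 80.054686 = 160.109372
V = π·1² × L = 3.141593 × 160.109372 = 502.998427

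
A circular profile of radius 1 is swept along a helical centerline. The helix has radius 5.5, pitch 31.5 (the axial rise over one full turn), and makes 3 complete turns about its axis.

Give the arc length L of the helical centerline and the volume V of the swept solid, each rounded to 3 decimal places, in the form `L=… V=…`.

L=140.279 V=440.700

2πR = 2π·5.5 = 34.557519
per-turn = √(34.557519² + 31.5²) = √(1194.2221 + 992.25) = √2186.4721 = 46.759728
L = 3 × 46.759728 = 140.279183
V = π·1² × L = 3.141593 × 140.279183 = 440.700051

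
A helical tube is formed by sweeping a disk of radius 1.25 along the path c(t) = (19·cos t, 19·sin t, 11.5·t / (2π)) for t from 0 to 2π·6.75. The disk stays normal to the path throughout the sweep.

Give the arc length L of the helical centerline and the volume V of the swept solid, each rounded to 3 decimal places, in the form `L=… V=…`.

L=809.549 V=3973.863

2πR = 2π·19 = 119.380521
per-turn = √(119.380521² + 11.5²) = √(14251.7088 + 132.25) = √14383.9588 = 119.933143
L = 6.75 × 119.933143 = 809.548714
V = π·1.25² × L = 4.908739 × 809.548714 = 3973.862959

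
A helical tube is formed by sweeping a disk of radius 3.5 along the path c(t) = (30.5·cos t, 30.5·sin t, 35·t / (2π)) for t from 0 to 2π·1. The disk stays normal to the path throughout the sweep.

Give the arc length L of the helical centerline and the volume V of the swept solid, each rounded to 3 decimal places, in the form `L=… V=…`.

2πR = 2π·30.5 = 191.637152
per-turn = √(191.637152² + 35²) = √(36724.7980 + 1225) = √37949.7980 = 194.807079
L = 1 × 194.807079 = 194.807079
V = π·3.5² × L = 38.484510 × 194.807079 = 7497.054976

L=194.807 V=7497.055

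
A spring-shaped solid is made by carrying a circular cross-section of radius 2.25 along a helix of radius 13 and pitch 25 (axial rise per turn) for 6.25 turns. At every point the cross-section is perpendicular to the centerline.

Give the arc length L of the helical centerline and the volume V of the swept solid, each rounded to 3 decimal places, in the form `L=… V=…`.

L=533.885 V=8491.076

2πR = 2π·13 = 81.681409
per-turn = √(81.681409² + 25²) = √(6671.8526 + 625) = √7296.8526 = 85.421617
L = 6.25 × 85.421617 = 533.885103
V = π·2.25² × L = 15.904313 × 533.885103 = 8491.075690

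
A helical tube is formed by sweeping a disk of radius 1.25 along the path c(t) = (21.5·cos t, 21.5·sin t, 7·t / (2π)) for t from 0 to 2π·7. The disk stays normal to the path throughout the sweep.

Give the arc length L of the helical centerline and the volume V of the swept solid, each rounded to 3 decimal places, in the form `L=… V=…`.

L=946.888 V=4648.026

2πR = 2π·21.5 = 135.088484
per-turn = √(135.088484² + 7²) = √(18248.8985 + 49) = √18297.8985 = 135.269725
L = 7 × 135.269725 = 946.888076
V = π·1.25² × L = 4.908739 × 946.888076 = 4648.025974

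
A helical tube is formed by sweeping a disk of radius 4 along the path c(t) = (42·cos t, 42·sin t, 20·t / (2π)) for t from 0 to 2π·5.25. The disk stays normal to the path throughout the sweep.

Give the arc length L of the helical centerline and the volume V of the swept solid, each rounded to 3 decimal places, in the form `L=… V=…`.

L=1389.416 V=69839.642

2πR = 2π·42 = 263.893783
per-turn = √(263.893783² + 20²) = √(69639.9287 + 400) = √70039.9287 = 264.650578
L = 5.25 × 264.650578 = 1389.415537
V = π·4² × L = 50.265482 × 1389.415537 = 69839.642284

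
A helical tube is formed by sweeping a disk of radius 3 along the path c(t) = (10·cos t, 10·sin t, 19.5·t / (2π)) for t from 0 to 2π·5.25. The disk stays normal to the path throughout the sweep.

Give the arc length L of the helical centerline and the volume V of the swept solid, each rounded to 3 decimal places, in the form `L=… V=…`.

L=345.388 V=9765.622

2πR = 2π·10 = 62.831853
per-turn = √(62.831853² + 19.5²) = √(3947.8418 + 380.25) = √4328.0918 = 65.788234
L = 5.25 × 65.788234 = 345.388230
V = π·3² × L = 28.274334 × 345.388230 = 9765.622123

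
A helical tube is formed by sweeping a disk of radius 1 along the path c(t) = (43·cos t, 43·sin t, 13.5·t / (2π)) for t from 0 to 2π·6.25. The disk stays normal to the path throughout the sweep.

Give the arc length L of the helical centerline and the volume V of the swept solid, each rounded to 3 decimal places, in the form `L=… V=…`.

L=1690.713 V=5311.531

2πR = 2π·43 = 270.176968
per-turn = √(270.176968² + 13.5²) = √(72995.5942 + 182.25) = √73177.8442 = 270.514037
L = 6.25 × 270.514037 = 1690.712731
V = π·1² × L = 3.141593 × 1690.712731 = 5311.530694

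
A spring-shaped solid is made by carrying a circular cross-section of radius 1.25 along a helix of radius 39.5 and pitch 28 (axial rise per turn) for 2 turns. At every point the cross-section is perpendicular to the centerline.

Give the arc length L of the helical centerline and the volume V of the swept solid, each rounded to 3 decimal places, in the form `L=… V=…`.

2πR = 2π·39.5 = 248.185820
per-turn = √(248.185820² + 28²) = √(61596.2011 + 784) = √62380.2011 = 249.760287
L = 2 × 249.760287 = 499.520574
V = π·1.25² × L = 4.908739 × 499.520574 = 2452.015886

L=499.521 V=2452.016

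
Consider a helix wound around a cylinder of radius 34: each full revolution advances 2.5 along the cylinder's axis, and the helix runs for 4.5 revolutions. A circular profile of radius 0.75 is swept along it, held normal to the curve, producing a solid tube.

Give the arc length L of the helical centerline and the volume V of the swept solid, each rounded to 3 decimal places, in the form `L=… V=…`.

L=961.393 V=1698.922

2πR = 2π·34 = 213.628300
per-turn = √(213.628300² + 2.5²) = √(45637.0508 + 6.25) = √45643.3008 = 213.642928
L = 4.5 × 213.642928 = 961.393177
V = π·0.75² × L = 1.767146 × 961.393177 = 1698.921979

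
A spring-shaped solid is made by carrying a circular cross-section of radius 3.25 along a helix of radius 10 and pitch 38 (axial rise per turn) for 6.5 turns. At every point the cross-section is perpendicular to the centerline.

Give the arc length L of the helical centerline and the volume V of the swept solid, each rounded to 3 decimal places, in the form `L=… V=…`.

L=477.290 V=15837.934

2πR = 2π·10 = 62.831853
per-turn = √(62.831853² + 38²) = √(3947.8418 + 1444) = √5391.8418 = 73.429162
L = 6.5 × 73.429162 = 477.289550
V = π·3.25² × L = 33.183072 × 477.289550 = 15837.933690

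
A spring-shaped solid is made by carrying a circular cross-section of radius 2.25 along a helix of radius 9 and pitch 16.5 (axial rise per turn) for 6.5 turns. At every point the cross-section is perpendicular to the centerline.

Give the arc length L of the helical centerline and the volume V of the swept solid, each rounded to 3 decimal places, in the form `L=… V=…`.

2πR = 2π·9 = 56.548668
per-turn = √(56.548668² + 16.5²) = √(3197.7518 + 272.25) = √3470.0018 = 58.906721
L = 6.5 × 58.906721 = 382.893689
V = π·2.25² × L = 15.904313 × 382.893689 = 6089.661004

L=382.894 V=6089.661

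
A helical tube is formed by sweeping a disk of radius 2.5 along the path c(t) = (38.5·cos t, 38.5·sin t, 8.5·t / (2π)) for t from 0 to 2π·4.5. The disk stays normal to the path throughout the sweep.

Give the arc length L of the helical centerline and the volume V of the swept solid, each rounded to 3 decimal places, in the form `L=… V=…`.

2πR = 2π·38.5 = 241.902634
per-turn = √(241.902634² + 8.5²) = √(58516.8845 + 72.25) = √58589.1345 = 242.051925
L = 4.5 × 242.051925 = 1089.233663
V = π·2.5² × L = 19.634954 × 1089.233663 = 21387.052969

L=1089.234 V=21387.053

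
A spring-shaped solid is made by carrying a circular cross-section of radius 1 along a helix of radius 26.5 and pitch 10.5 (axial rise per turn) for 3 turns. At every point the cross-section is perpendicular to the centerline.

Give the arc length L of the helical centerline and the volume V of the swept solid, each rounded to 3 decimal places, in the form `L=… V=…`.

2πR = 2π·26.5 = 166.504411
per-turn = √(166.504411² + 10.5²) = √(27723.7188 + 110.25) = √27833.9688 = 166.835154
L = 3 × 166.835154 = 500.505463
V = π·1² × L = 3.141593 × 500.505463 = 1572.384287

L=500.505 V=1572.384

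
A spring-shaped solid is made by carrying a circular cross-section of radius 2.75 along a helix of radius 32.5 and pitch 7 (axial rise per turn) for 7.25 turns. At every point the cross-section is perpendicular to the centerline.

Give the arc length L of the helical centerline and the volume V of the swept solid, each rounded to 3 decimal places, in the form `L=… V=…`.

2πR = 2π·32.5 = 204.203522
per-turn = √(204.203522² + 7²) = √(41699.0786 + 49) = √41748.0786 = 204.323466
L = 7.25 × 204.323466 = 1481.345126
V = π·2.75² × L = 23.758294 × 1481.345126 = 35194.233665

L=1481.345 V=35194.234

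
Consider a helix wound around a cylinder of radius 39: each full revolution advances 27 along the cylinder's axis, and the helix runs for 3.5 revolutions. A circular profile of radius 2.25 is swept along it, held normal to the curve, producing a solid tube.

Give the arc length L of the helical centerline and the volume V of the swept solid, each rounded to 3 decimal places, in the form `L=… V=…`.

L=862.845 V=13722.961

2πR = 2π·39 = 245.044227
per-turn = √(245.044227² + 27²) = √(60046.6732 + 729) = √60775.6732 = 246.527226
L = 3.5 × 246.527226 = 862.845291
V = π·2.25² × L = 15.904313 × 862.845291 = 13722.961416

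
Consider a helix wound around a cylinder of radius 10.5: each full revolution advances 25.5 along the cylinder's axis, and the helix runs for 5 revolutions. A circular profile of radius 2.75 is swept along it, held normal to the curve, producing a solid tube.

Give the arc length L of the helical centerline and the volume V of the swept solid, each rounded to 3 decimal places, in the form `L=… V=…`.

2πR = 2π·10.5 = 65.973446
per-turn = √(65.973446² + 25.5²) = √(4352.4955 + 650.25) = √5002.7455 = 70.730089
L = 5 × 70.730089 = 353.650447
V = π·2.75² × L = 23.758294 × 353.650447 = 8402.131445

L=353.650 V=8402.131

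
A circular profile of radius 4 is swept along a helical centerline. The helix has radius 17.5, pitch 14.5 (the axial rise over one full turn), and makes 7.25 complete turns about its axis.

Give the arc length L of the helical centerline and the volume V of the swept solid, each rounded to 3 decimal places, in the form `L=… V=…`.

L=804.081 V=40417.506

2πR = 2π·17.5 = 109.955743
per-turn = √(109.955743² + 14.5²) = √(12090.2654 + 210.25) = √12300.5154 = 110.907689
L = 7.25 × 110.907689 = 804.080742
V = π·4² × L = 50.265482 × 804.080742 = 40417.506450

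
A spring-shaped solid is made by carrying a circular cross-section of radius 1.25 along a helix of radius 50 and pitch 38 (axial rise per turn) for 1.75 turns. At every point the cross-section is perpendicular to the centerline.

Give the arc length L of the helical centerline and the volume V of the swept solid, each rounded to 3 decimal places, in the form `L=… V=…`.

2πR = 2π·50 = 314.159265
per-turn = √(314.159265² + 38²) = √(98696.0440 + 1444) = √100140.0440 = 316.449118
L = 1.75 × 316.449118 = 553.785956
V = π·1.25² × L = 4.908739 × 553.785956 = 2718.390453

L=553.786 V=2718.390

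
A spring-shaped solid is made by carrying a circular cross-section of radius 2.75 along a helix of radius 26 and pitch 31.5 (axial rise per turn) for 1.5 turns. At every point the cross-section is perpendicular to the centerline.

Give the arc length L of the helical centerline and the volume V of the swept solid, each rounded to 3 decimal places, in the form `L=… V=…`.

2πR = 2π·26 = 163.362818
per-turn = √(163.362818² + 31.5²) = √(26687.4103 + 992.25) = √27679.6603 = 166.372054
L = 1.5 × 166.372054 = 249.558081
V = π·2.75² × L = 23.758294 × 249.558081 = 5929.074363

L=249.558 V=5929.074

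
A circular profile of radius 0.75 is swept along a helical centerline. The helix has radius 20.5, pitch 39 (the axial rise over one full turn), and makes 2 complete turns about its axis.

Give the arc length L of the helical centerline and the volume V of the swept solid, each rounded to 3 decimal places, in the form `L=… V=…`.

2πR = 2π·20.5 = 128.805299
per-turn = √(128.805299² + 39²) = √(16590.8050 + 1521) = √18111.8050 = 134.580106
L = 2 × 134.580106 = 269.160212
V = π·0.75² × L = 1.767146 × 269.160212 = 475.645357

L=269.160 V=475.645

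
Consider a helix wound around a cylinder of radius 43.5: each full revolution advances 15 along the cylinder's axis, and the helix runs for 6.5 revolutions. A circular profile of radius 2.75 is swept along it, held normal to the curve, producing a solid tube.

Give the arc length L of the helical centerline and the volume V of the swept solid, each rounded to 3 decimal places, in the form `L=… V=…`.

2πR = 2π·43.5 = 273.318561
per-turn = √(273.318561² + 15²) = √(74703.0357 + 225) = √74928.0357 = 273.729859
L = 6.5 × 273.729859 = 1779.244084
V = π·2.75² × L = 23.758294 × 1779.244084 = 42271.804822

L=1779.244 V=42271.805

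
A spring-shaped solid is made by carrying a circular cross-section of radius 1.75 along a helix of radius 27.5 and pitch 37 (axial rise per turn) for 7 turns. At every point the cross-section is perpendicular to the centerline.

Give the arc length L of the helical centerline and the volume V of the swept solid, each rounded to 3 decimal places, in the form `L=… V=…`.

L=1236.933 V=11900.690

2πR = 2π·27.5 = 172.787596
per-turn = √(172.787596² + 37²) = √(29855.5533 + 1369) = √31224.5533 = 176.704707
L = 7 × 176.704707 = 1236.932946
V = π·1.75² × L = 9.621128 × 1236.932946 = 11900.689582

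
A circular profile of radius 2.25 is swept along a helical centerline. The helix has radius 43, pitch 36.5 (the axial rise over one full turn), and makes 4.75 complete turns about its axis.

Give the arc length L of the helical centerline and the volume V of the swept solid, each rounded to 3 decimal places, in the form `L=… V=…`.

L=1294.999 V=20596.067

2πR = 2π·43 = 270.176968
per-turn = √(270.176968² + 36.5²) = √(72995.5942 + 1332.25) = √74327.8442 = 272.631334
L = 4.75 × 272.631334 = 1294.998835
V = π·2.25² × L = 15.904313 × 1294.998835 = 20596.066565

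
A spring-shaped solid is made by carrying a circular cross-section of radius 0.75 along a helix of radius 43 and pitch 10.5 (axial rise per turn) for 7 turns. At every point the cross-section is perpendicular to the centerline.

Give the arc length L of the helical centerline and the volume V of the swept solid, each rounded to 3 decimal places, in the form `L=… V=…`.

L=1892.666 V=3344.618

2πR = 2π·43 = 270.176968
per-turn = √(270.176968² + 10.5²) = √(72995.5942 + 110.25) = √73105.8442 = 270.380924
L = 7 × 270.380924 = 1892.666469
V = π·0.75² × L = 1.767146 × 1892.666469 = 3344.617730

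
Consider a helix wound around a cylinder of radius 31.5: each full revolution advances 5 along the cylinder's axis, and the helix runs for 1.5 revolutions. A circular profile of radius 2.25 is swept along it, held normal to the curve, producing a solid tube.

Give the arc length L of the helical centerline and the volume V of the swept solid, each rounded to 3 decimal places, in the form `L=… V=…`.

2πR = 2π·31.5 = 197.920337
per-turn = √(197.920337² + 5²) = √(39172.4599 + 25) = √39197.4599 = 197.983484
L = 1.5 × 197.983484 = 296.975226
V = π·2.25² × L = 15.904313 × 296.975226 = 4723.186887

L=296.975 V=4723.187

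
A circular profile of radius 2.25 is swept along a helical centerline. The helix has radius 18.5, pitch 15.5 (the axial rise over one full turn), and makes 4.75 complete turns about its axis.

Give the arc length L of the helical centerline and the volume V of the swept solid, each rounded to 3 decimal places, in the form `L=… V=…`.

2πR = 2π·18.5 = 116.238928
per-turn = √(116.238928² + 15.5²) = √(13511.4884 + 240.25) = √13751.7384 = 117.267806
L = 4.75 × 117.267806 = 557.022081
V = π·2.25² × L = 15.904313 × 557.022081 = 8859.053410

L=557.022 V=8859.053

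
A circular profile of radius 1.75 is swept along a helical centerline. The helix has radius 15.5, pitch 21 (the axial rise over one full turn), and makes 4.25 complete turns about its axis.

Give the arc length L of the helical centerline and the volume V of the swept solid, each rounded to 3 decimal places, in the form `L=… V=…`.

2πR = 2π·15.5 = 97.389372
per-turn = √(97.389372² + 21²) = √(9484.6898 + 441) = √9925.6898 = 99.627756
L = 4.25 × 99.627756 = 423.417964
V = π·1.75² × L = 9.621128 × 423.417964 = 4073.758222

L=423.418 V=4073.758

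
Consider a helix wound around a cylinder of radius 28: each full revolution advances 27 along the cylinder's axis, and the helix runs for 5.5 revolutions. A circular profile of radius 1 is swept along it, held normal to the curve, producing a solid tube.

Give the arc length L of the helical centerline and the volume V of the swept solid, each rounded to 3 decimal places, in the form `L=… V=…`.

L=978.939 V=3075.429

2πR = 2π·28 = 175.929189
per-turn = √(175.929189² + 27²) = √(30951.0794 + 729) = √31680.0794 = 177.988987
L = 5.5 × 177.988987 = 978.939427
V = π·1² × L = 3.141593 × 978.939427 = 3075.428912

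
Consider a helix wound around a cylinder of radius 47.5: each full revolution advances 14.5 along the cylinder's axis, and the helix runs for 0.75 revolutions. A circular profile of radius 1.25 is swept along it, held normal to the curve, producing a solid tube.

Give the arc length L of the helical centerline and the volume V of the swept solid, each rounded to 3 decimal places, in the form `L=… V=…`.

2πR = 2π·47.5 = 298.451302
per-turn = √(298.451302² + 14.5²) = √(89073.1797 + 210.25) = √89283.4297 = 298.803329
L = 0.75 × 298.803329 = 224.102497
V = π·1.25² × L = 4.908739 × 224.102497 = 1100.060560

L=224.102 V=1100.061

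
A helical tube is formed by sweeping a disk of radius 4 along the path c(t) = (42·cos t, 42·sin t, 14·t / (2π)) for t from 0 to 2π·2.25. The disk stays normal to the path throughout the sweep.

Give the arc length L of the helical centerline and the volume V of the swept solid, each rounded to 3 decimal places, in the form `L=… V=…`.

2πR = 2π·42 = 263.893783
per-turn = √(263.893783² + 14²) = √(69639.9287 + 196) = √69835.9287 = 264.264884
L = 2.25 × 264.264884 = 594.595988
V = π·4² × L = 50.265482 × 594.595988 = 29887.654198

L=594.596 V=29887.654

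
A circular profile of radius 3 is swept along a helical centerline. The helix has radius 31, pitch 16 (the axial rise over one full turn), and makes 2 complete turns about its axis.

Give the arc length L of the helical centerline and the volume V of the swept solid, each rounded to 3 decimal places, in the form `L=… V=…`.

2πR = 2π·31 = 194.778745
per-turn = √(194.778745² + 16²) = √(37938.7593 + 256) = √38194.7593 = 195.434796
L = 2 × 195.434796 = 390.869591
V = π·3² × L = 28.274334 × 390.869591 = 11051.577324

L=390.870 V=11051.577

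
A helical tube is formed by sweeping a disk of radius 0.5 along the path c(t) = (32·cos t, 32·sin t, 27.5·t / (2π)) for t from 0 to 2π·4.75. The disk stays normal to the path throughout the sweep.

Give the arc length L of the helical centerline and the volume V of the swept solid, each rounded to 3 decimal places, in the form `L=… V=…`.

2πR = 2π·32 = 201.061930
per-turn = √(201.061930² + 27.5²) = √(40425.8996 + 756.25) = √41182.1496 = 202.933855
L = 4.75 × 202.933855 = 963.935813
V = π·0.5² × L = 0.785398 × 963.935813 = 757.073417

L=963.936 V=757.073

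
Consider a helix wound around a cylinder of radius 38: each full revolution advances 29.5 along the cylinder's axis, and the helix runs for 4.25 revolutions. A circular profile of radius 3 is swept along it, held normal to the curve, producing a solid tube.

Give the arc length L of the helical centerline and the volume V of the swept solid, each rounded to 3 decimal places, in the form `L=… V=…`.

L=1022.450 V=28909.104

2πR = 2π·38 = 238.761042
per-turn = √(238.761042² + 29.5²) = √(57006.8350 + 870.25) = √57877.0850 = 240.576568
L = 4.25 × 240.576568 = 1022.450414
V = π·3² × L = 28.274334 × 1022.450414 = 28909.104371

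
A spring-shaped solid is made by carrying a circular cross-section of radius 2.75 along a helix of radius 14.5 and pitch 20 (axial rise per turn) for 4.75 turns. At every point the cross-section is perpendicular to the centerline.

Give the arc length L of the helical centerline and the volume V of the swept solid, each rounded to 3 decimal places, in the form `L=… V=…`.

L=443.059 V=10526.328

2πR = 2π·14.5 = 91.106187
per-turn = √(91.106187² + 20²) = √(8300.3373 + 400) = √8700.3373 = 93.275599
L = 4.75 × 93.275599 = 443.059094
V = π·2.75² × L = 23.758294 × 443.059094 = 10526.328400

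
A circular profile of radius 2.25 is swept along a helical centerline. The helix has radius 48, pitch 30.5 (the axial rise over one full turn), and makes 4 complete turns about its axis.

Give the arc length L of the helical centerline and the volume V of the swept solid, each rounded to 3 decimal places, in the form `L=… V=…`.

L=1212.525 V=19284.374

2πR = 2π·48 = 301.592895
per-turn = √(301.592895² + 30.5²) = √(90958.2742 + 930.25) = √91888.5242 = 303.131200
L = 4 × 303.131200 = 1212.524798
V = π·2.25² × L = 15.904313 × 1212.524798 = 19284.373681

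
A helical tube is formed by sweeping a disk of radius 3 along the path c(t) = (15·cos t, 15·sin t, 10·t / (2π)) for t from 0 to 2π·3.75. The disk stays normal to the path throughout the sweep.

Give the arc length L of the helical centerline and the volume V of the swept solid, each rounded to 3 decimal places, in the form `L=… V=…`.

2πR = 2π·15 = 94.247780
per-turn = √(94.247780² + 10²) = √(8882.6440 + 100) = √8982.6440 = 94.776811
L = 3.75 × 94.776811 = 355.413042
V = π·3² × L = 28.274334 × 355.413042 = 10049.067027

L=355.413 V=10049.067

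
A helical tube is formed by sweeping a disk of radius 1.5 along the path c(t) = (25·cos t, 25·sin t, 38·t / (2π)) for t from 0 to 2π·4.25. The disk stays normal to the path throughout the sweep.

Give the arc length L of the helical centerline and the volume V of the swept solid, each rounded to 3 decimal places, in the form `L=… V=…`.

L=686.845 V=4855.024

2πR = 2π·25 = 157.079633
per-turn = √(157.079633² + 38²) = √(24674.0110 + 1444) = √26118.0110 = 161.610677
L = 4.25 × 161.610677 = 686.845378
V = π·1.5² × L = 7.068583 × 686.845378 = 4855.023888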